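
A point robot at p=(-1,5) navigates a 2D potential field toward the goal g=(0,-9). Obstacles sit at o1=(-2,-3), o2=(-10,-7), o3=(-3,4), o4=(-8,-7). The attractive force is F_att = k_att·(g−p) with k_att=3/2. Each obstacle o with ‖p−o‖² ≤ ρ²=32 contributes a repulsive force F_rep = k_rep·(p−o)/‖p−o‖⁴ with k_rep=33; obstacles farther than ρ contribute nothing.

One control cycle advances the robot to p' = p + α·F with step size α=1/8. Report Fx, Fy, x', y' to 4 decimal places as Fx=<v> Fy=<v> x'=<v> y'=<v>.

F_att = 3/2·(g−p) = 3/2·(1,-14) = (1.5000,-21.0000)
o1: d²=65 > ρ²=32 → inactive
o2: d²=225 > ρ²=32 → inactive
o3: d²=5 ≤ ρ²=32; F_rep = 33·(2,1)/5² = (2.6400,1.3200)
o4: d²=193 > ρ²=32 → inactive
F = F_att + ΣF_rep = (4.1400,-19.6800)
p' = p + 1/8·F = (-0.4825,2.5400)

Fx=4.1400 Fy=-19.6800 x'=-0.4825 y'=2.5400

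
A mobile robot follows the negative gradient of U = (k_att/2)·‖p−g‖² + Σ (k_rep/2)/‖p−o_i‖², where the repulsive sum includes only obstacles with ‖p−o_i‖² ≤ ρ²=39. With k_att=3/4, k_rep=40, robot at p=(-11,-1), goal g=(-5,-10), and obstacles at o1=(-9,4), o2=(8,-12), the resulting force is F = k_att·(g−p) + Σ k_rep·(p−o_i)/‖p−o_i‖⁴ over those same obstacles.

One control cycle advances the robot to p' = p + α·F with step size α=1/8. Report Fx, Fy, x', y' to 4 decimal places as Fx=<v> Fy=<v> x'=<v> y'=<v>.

F_att = 3/4·(g−p) = 3/4·(6,-9) = (4.5000,-6.7500)
o1: d²=29 ≤ ρ²=39; F_rep = 40·(-2,-5)/29² = (-0.0951,-0.2378)
o2: d²=482 > ρ²=39 → inactive
F = F_att + ΣF_rep = (4.4049,-6.9878)
p' = p + 1/8·F = (-10.4494,-1.8735)

Fx=4.4049 Fy=-6.9878 x'=-10.4494 y'=-1.8735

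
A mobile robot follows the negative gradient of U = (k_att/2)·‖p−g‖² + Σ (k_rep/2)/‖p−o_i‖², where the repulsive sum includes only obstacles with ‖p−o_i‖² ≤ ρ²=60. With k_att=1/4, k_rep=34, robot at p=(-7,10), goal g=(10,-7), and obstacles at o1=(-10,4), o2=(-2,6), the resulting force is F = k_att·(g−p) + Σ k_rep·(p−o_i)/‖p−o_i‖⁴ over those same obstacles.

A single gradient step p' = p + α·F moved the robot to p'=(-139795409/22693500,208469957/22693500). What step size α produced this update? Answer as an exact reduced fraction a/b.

F_att = 1/4·(g−p) = 1/4·(17,-17) = (4.2500,-4.2500)
o1: d²=45 ≤ ρ²=60; F_rep = 34·(3,6)/45² = (0.0504,0.1007)
o2: d²=41 ≤ ρ²=60; F_rep = 34·(-5,4)/41² = (-0.1011,0.0809)
F = F_att + ΣF_rep = (4.1992,-4.0684)
Δp = p'−p = (0.8398,-0.8137); α = Δx/Fx = (19059091/22693500) / (19059091/4538700) = 1/5
check: Δy/Fy = (-18465043/22693500) / (-18465043/4538700) = 1/5 ✓

α = 1/5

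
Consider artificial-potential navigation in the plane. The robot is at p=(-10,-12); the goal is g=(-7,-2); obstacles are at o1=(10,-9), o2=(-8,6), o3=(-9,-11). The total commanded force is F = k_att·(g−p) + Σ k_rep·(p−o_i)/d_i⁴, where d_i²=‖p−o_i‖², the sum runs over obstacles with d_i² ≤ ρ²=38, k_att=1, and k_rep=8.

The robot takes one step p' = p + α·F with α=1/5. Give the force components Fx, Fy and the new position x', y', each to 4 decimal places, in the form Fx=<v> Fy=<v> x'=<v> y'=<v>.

Fx=1.0000 Fy=8.0000 x'=-9.8000 y'=-10.4000

F_att = 1·(g−p) = 1·(3,10) = (3.0000,10.0000)
o1: d²=409 > ρ²=38 → inactive
o2: d²=328 > ρ²=38 → inactive
o3: d²=2 ≤ ρ²=38; F_rep = 8·(-1,-1)/2² = (-2.0000,-2.0000)
F = F_att + ΣF_rep = (1.0000,8.0000)
p' = p + 1/5·F = (-9.8000,-10.4000)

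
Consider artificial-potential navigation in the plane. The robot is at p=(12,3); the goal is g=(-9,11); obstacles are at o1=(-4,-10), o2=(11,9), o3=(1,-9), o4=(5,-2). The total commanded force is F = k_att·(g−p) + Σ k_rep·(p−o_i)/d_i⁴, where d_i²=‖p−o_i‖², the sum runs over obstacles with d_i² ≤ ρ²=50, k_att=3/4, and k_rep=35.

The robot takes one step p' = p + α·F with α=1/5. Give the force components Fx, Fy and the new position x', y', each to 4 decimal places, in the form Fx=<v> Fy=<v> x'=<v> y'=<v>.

F_att = 3/4·(g−p) = 3/4·(-21,8) = (-15.7500,6.0000)
o1: d²=425 > ρ²=50 → inactive
o2: d²=37 ≤ ρ²=50; F_rep = 35·(1,-6)/37² = (0.0256,-0.1534)
o3: d²=265 > ρ²=50 → inactive
o4: d²=74 > ρ²=50 → inactive
F = F_att + ΣF_rep = (-15.7244,5.8466)
p' = p + 1/5·F = (8.8551,4.1693)

Fx=-15.7244 Fy=5.8466 x'=8.8551 y'=4.1693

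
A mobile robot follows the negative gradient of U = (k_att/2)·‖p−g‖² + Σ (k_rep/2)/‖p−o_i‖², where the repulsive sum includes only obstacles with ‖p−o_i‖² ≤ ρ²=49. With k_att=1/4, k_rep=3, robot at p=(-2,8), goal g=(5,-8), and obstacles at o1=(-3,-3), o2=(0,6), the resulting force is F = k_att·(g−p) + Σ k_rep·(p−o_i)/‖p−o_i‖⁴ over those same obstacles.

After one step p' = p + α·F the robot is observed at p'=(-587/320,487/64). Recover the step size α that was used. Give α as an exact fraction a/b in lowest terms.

F_att = 1/4·(g−p) = 1/4·(7,-16) = (1.7500,-4.0000)
o1: d²=122 > ρ²=49 → inactive
o2: d²=8 ≤ ρ²=49; F_rep = 3·(-2,2)/8² = (-0.0938,0.0938)
F = F_att + ΣF_rep = (1.6562,-3.9062)
Δp = p'−p = (0.1656,-0.3906); α = Δx/Fx = (53/320) / (53/32) = 1/10
check: Δy/Fy = (-25/64) / (-125/32) = 1/10 ✓

α = 1/10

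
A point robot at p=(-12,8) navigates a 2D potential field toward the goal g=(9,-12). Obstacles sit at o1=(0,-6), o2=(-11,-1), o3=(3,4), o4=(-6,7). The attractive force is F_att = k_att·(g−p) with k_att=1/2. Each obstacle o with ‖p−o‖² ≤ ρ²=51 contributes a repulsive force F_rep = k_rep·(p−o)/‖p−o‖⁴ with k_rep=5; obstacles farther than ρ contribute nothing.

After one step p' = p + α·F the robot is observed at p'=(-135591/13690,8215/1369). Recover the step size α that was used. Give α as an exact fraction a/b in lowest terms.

F_att = 1/2·(g−p) = 1/2·(21,-20) = (10.5000,-10.0000)
o1: d²=340 > ρ²=51 → inactive
o2: d²=82 > ρ²=51 → inactive
o3: d²=241 > ρ²=51 → inactive
o4: d²=37 ≤ ρ²=51; F_rep = 5·(-6,1)/37² = (-0.0219,0.0037)
F = F_att + ΣF_rep = (10.4781,-9.9963)
Δp = p'−p = (2.0956,-1.9993); α = Δx/Fx = (28689/13690) / (28689/2738) = 1/5
check: Δy/Fy = (-2737/1369) / (-13685/1369) = 1/5 ✓

α = 1/5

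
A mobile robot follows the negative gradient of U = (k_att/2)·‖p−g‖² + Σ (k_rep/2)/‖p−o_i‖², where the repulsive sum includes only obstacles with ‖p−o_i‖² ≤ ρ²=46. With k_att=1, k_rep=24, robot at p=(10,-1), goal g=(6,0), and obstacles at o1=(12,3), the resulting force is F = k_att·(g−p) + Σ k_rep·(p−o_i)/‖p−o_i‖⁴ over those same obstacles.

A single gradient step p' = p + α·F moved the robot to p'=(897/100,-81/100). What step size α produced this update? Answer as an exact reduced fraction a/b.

F_att = 1·(g−p) = 1·(-4,1) = (-4.0000,1.0000)
o1: d²=20 ≤ ρ²=46; F_rep = 24·(-2,-4)/20² = (-0.1200,-0.2400)
F = F_att + ΣF_rep = (-4.1200,0.7600)
Δp = p'−p = (-1.0300,0.1900); α = Δx/Fx = (-103/100) / (-103/25) = 1/4
check: Δy/Fy = (19/100) / (19/25) = 1/4 ✓

α = 1/4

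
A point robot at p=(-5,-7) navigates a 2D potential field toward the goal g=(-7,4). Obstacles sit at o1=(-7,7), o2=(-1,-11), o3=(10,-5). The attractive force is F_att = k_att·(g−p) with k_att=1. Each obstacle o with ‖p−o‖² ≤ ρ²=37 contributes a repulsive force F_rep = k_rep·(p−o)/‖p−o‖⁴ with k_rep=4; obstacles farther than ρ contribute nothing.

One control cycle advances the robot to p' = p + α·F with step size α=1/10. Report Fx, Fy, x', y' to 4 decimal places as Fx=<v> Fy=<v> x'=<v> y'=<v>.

F_att = 1·(g−p) = 1·(-2,11) = (-2.0000,11.0000)
o1: d²=200 > ρ²=37 → inactive
o2: d²=32 ≤ ρ²=37; F_rep = 4·(-4,4)/32² = (-0.0156,0.0156)
o3: d²=229 > ρ²=37 → inactive
F = F_att + ΣF_rep = (-2.0156,11.0156)
p' = p + 1/10·F = (-5.2016,-5.8984)

Fx=-2.0156 Fy=11.0156 x'=-5.2016 y'=-5.8984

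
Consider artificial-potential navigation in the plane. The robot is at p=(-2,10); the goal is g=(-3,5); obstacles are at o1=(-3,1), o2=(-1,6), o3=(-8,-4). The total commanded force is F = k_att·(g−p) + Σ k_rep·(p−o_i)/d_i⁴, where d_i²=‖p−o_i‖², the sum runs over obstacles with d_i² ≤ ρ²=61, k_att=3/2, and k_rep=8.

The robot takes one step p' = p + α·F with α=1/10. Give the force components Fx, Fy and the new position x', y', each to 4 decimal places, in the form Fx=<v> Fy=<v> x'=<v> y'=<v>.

F_att = 3/2·(g−p) = 3/2·(-1,-5) = (-1.5000,-7.5000)
o1: d²=82 > ρ²=61 → inactive
o2: d²=17 ≤ ρ²=61; F_rep = 8·(-1,4)/17² = (-0.0277,0.1107)
o3: d²=232 > ρ²=61 → inactive
F = F_att + ΣF_rep = (-1.5277,-7.3893)
p' = p + 1/10·F = (-2.1528,9.2611)

Fx=-1.5277 Fy=-7.3893 x'=-2.1528 y'=9.2611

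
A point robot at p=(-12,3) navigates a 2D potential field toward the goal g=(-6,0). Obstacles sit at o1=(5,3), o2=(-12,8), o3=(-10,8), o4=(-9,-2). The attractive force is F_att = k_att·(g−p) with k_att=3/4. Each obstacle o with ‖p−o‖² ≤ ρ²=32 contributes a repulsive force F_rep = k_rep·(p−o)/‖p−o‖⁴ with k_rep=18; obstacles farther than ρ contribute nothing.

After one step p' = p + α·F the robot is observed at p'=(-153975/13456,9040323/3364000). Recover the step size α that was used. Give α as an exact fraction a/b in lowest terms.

F_att = 3/4·(g−p) = 3/4·(6,-3) = (4.5000,-2.2500)
o1: d²=289 > ρ²=32 → inactive
o2: d²=25 ≤ ρ²=32; F_rep = 18·(0,-5)/25² = (0.0000,-0.1440)
o3: d²=29 ≤ ρ²=32; F_rep = 18·(-2,-5)/29² = (-0.0428,-0.1070)
o4: d²=34 > ρ²=32 → inactive
F = F_att + ΣF_rep = (4.4572,-2.5010)
Δp = p'−p = (0.5571,-0.3126); α = Δx/Fx = (7497/13456) / (7497/1682) = 1/8
check: Δy/Fy = (-1051677/3364000) / (-1051677/420500) = 1/8 ✓

α = 1/8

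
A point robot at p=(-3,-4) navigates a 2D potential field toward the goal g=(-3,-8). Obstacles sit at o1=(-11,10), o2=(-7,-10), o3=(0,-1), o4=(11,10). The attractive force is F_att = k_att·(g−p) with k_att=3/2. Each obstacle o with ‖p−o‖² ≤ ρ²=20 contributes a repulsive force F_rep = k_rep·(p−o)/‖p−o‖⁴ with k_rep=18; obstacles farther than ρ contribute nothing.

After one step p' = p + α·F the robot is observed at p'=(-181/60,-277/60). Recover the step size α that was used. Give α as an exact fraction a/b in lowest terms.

F_att = 3/2·(g−p) = 3/2·(0,-4) = (0.0000,-6.0000)
o1: d²=260 > ρ²=20 → inactive
o2: d²=52 > ρ²=20 → inactive
o3: d²=18 ≤ ρ²=20; F_rep = 18·(-3,-3)/18² = (-0.1667,-0.1667)
o4: d²=392 > ρ²=20 → inactive
F = F_att + ΣF_rep = (-0.1667,-6.1667)
Δp = p'−p = (-0.0167,-0.6167); α = Δx/Fx = (-1/60) / (-1/6) = 1/10
check: Δy/Fy = (-37/60) / (-37/6) = 1/10 ✓

α = 1/10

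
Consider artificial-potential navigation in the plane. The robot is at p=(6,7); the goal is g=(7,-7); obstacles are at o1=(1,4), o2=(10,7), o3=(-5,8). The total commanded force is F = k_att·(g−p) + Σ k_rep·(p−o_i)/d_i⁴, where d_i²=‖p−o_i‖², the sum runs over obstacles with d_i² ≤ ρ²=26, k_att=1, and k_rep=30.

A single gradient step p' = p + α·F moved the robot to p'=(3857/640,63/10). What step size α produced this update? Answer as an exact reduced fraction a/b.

α = 1/20

F_att = 1·(g−p) = 1·(1,-14) = (1.0000,-14.0000)
o1: d²=34 > ρ²=26 → inactive
o2: d²=16 ≤ ρ²=26; F_rep = 30·(-4,0)/16² = (-0.4688,0.0000)
o3: d²=122 > ρ²=26 → inactive
F = F_att + ΣF_rep = (0.5312,-14.0000)
Δp = p'−p = (0.0266,-0.7000); α = Δx/Fx = (17/640) / (17/32) = 1/20
check: Δy/Fy = (-7/10) / (-14) = 1/20 ✓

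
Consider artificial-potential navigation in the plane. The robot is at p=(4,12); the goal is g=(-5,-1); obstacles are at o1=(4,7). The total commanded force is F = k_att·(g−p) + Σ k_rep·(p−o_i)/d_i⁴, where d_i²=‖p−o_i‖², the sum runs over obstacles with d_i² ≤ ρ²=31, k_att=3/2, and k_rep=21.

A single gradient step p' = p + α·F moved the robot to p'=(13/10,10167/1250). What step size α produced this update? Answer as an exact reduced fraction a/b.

F_att = 3/2·(g−p) = 3/2·(-9,-13) = (-13.5000,-19.5000)
o1: d²=25 ≤ ρ²=31; F_rep = 21·(0,5)/25² = (0.0000,0.1680)
F = F_att + ΣF_rep = (-13.5000,-19.3320)
Δp = p'−p = (-2.7000,-3.8664); α = Δx/Fx = (-27/10) / (-27/2) = 1/5
check: Δy/Fy = (-4833/1250) / (-4833/250) = 1/5 ✓

α = 1/5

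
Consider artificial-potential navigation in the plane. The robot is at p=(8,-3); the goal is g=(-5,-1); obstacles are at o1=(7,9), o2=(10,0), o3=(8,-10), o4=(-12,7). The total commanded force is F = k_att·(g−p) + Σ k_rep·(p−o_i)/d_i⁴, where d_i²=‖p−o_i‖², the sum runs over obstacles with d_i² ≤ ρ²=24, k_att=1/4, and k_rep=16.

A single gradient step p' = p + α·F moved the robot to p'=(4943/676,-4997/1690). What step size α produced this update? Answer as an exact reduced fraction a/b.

α = 1/5

F_att = 1/4·(g−p) = 1/4·(-13,2) = (-3.2500,0.5000)
o1: d²=145 > ρ²=24 → inactive
o2: d²=13 ≤ ρ²=24; F_rep = 16·(-2,-3)/13² = (-0.1893,-0.2840)
o3: d²=49 > ρ²=24 → inactive
o4: d²=500 > ρ²=24 → inactive
F = F_att + ΣF_rep = (-3.4393,0.2160)
Δp = p'−p = (-0.6879,0.0432); α = Δx/Fx = (-465/676) / (-2325/676) = 1/5
check: Δy/Fy = (73/1690) / (73/338) = 1/5 ✓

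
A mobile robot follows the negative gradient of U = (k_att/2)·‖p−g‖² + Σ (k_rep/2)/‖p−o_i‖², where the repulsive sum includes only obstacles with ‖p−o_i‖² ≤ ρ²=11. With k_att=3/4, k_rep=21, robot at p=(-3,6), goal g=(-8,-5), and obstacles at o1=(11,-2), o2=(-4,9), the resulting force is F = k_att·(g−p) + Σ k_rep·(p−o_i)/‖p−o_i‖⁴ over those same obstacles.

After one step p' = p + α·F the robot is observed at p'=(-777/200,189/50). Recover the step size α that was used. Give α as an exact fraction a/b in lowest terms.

α = 1/4

F_att = 3/4·(g−p) = 3/4·(-5,-11) = (-3.7500,-8.2500)
o1: d²=260 > ρ²=11 → inactive
o2: d²=10 ≤ ρ²=11; F_rep = 21·(1,-3)/10² = (0.2100,-0.6300)
F = F_att + ΣF_rep = (-3.5400,-8.8800)
Δp = p'−p = (-0.8850,-2.2200); α = Δx/Fx = (-177/200) / (-177/50) = 1/4
check: Δy/Fy = (-111/50) / (-222/25) = 1/4 ✓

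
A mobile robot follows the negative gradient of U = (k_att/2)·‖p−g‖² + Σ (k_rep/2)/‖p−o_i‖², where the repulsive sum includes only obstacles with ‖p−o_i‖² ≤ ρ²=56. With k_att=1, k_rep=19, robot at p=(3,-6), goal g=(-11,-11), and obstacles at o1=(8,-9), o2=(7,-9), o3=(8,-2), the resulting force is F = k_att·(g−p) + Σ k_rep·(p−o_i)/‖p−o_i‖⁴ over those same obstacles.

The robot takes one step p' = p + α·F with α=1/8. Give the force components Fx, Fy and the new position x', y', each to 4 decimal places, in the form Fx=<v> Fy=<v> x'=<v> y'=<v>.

F_att = 1·(g−p) = 1·(-14,-5) = (-14.0000,-5.0000)
o1: d²=34 ≤ ρ²=56; F_rep = 19·(-5,3)/34² = (-0.0822,0.0493)
o2: d²=25 ≤ ρ²=56; F_rep = 19·(-4,3)/25² = (-0.1216,0.0912)
o3: d²=41 ≤ ρ²=56; F_rep = 19·(-5,-4)/41² = (-0.0565,-0.0452)
F = F_att + ΣF_rep = (-14.2603,-4.9047)
p' = p + 1/8·F = (1.2175,-6.6131)

Fx=-14.2603 Fy=-4.9047 x'=1.2175 y'=-6.6131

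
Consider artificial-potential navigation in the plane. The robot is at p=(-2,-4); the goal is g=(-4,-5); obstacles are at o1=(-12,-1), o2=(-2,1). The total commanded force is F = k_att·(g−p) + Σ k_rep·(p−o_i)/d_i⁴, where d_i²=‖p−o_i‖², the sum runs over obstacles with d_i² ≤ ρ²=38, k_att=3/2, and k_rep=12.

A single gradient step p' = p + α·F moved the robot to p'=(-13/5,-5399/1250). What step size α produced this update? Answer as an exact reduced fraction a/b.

α = 1/5

F_att = 3/2·(g−p) = 3/2·(-2,-1) = (-3.0000,-1.5000)
o1: d²=109 > ρ²=38 → inactive
o2: d²=25 ≤ ρ²=38; F_rep = 12·(0,-5)/25² = (0.0000,-0.0960)
F = F_att + ΣF_rep = (-3.0000,-1.5960)
Δp = p'−p = (-0.6000,-0.3192); α = Δx/Fx = (-3/5) / (-3) = 1/5
check: Δy/Fy = (-399/1250) / (-399/250) = 1/5 ✓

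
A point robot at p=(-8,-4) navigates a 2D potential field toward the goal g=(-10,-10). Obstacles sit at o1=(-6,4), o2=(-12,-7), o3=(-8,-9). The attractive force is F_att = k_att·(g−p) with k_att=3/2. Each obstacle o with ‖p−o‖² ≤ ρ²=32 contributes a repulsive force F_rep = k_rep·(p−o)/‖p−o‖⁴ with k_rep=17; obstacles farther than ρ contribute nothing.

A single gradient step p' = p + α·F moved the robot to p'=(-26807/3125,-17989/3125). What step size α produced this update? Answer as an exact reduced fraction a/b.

α = 1/5

F_att = 3/2·(g−p) = 3/2·(-2,-6) = (-3.0000,-9.0000)
o1: d²=68 > ρ²=32 → inactive
o2: d²=25 ≤ ρ²=32; F_rep = 17·(4,3)/25² = (0.1088,0.0816)
o3: d²=25 ≤ ρ²=32; F_rep = 17·(0,5)/25² = (0.0000,0.1360)
F = F_att + ΣF_rep = (-2.8912,-8.7824)
Δp = p'−p = (-0.5782,-1.7565); α = Δx/Fx = (-1807/3125) / (-1807/625) = 1/5
check: Δy/Fy = (-5489/3125) / (-5489/625) = 1/5 ✓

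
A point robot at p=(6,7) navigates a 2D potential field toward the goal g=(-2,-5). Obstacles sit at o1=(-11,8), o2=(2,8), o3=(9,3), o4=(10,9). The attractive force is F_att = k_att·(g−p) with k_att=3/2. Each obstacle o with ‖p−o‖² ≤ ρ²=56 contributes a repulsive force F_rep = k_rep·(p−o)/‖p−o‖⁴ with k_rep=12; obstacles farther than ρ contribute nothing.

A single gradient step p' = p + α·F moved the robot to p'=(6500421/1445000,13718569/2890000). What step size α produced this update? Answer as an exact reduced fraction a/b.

F_att = 3/2·(g−p) = 3/2·(-8,-12) = (-12.0000,-18.0000)
o1: d²=290 > ρ²=56 → inactive
o2: d²=17 ≤ ρ²=56; F_rep = 12·(4,-1)/17² = (0.1661,-0.0415)
o3: d²=25 ≤ ρ²=56; F_rep = 12·(-3,4)/25² = (-0.0576,0.0768)
o4: d²=20 ≤ ρ²=56; F_rep = 12·(-4,-2)/20² = (-0.1200,-0.0600)
F = F_att + ΣF_rep = (-12.0115,-18.0247)
Δp = p'−p = (-1.5014,-2.2531); α = Δx/Fx = (-2169579/1445000) / (-2169579/180625) = 1/8
check: Δy/Fy = (-6511431/2890000) / (-6511431/361250) = 1/8 ✓

α = 1/8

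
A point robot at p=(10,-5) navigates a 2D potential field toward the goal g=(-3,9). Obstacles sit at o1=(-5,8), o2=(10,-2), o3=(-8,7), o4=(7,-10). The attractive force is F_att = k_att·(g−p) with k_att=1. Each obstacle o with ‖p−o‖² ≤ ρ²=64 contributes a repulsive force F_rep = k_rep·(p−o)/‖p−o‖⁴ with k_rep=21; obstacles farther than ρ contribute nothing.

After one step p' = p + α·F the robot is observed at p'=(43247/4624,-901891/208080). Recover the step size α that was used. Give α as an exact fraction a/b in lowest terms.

α = 1/20

F_att = 1·(g−p) = 1·(-13,14) = (-13.0000,14.0000)
o1: d²=394 > ρ²=64 → inactive
o2: d²=9 ≤ ρ²=64; F_rep = 21·(0,-3)/9² = (0.0000,-0.7778)
o3: d²=468 > ρ²=64 → inactive
o4: d²=34 ≤ ρ²=64; F_rep = 21·(3,5)/34² = (0.0545,0.0908)
F = F_att + ΣF_rep = (-12.9455,13.3131)
Δp = p'−p = (-0.6473,0.6657); α = Δx/Fx = (-2993/4624) / (-14965/1156) = 1/20
check: Δy/Fy = (138509/208080) / (138509/10404) = 1/20 ✓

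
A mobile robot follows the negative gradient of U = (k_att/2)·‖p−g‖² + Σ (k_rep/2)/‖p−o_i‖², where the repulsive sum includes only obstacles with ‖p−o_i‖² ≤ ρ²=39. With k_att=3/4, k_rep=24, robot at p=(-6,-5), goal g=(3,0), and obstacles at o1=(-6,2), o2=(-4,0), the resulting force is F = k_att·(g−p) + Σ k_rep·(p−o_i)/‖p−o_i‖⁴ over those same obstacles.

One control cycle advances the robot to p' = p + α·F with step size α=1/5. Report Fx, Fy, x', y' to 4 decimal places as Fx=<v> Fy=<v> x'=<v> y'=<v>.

F_att = 3/4·(g−p) = 3/4·(9,5) = (6.7500,3.7500)
o1: d²=49 > ρ²=39 → inactive
o2: d²=29 ≤ ρ²=39; F_rep = 24·(-2,-5)/29² = (-0.0571,-0.1427)
F = F_att + ΣF_rep = (6.6929,3.6073)
p' = p + 1/5·F = (-4.6614,-4.2785)

Fx=6.6929 Fy=3.6073 x'=-4.6614 y'=-4.2785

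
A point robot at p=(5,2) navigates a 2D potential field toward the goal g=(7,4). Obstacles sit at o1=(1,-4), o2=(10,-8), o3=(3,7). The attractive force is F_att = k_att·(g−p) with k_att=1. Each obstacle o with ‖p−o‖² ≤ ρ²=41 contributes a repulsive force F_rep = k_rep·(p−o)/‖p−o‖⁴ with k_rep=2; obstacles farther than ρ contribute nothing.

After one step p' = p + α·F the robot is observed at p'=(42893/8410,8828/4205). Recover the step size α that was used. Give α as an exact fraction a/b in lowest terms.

α = 1/20

F_att = 1·(g−p) = 1·(2,2) = (2.0000,2.0000)
o1: d²=52 > ρ²=41 → inactive
o2: d²=125 > ρ²=41 → inactive
o3: d²=29 ≤ ρ²=41; F_rep = 2·(2,-5)/29² = (0.0048,-0.0119)
F = F_att + ΣF_rep = (2.0048,1.9881)
Δp = p'−p = (0.1002,0.0994); α = Δx/Fx = (843/8410) / (1686/841) = 1/20
check: Δy/Fy = (418/4205) / (1672/841) = 1/20 ✓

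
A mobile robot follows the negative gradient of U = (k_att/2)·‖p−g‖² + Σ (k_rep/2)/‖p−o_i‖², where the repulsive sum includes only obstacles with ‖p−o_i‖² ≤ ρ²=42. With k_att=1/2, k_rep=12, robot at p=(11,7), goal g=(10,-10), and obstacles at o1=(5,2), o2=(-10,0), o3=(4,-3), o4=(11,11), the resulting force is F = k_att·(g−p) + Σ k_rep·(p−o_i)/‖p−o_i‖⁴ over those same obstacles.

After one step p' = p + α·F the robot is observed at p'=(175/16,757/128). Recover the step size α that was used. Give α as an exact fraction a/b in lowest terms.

α = 1/8

F_att = 1/2·(g−p) = 1/2·(-1,-17) = (-0.5000,-8.5000)
o1: d²=61 > ρ²=42 → inactive
o2: d²=490 > ρ²=42 → inactive
o3: d²=149 > ρ²=42 → inactive
o4: d²=16 ≤ ρ²=42; F_rep = 12·(0,-4)/16² = (0.0000,-0.1875)
F = F_att + ΣF_rep = (-0.5000,-8.6875)
Δp = p'−p = (-0.0625,-1.0859); α = Δx/Fx = (-1/16) / (-1/2) = 1/8
check: Δy/Fy = (-139/128) / (-139/16) = 1/8 ✓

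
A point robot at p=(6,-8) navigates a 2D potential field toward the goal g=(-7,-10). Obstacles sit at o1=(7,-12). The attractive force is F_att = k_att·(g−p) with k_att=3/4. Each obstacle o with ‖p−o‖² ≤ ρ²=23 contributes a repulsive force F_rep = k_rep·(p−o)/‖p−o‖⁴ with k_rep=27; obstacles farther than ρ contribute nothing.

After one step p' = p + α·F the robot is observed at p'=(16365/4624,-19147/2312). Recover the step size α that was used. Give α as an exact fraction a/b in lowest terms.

F_att = 3/4·(g−p) = 3/4·(-13,-2) = (-9.7500,-1.5000)
o1: d²=17 ≤ ρ²=23; F_rep = 27·(-1,4)/17² = (-0.0934,0.3737)
F = F_att + ΣF_rep = (-9.8434,-1.1263)
Δp = p'−p = (-2.4609,-0.2816); α = Δx/Fx = (-11379/4624) / (-11379/1156) = 1/4
check: Δy/Fy = (-651/2312) / (-651/578) = 1/4 ✓

α = 1/4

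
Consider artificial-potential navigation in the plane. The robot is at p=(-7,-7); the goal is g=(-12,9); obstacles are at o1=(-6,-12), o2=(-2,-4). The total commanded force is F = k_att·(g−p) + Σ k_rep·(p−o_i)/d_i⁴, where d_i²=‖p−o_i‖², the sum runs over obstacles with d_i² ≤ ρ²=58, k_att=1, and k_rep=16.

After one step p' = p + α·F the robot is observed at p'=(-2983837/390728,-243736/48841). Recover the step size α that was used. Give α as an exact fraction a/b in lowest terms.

α = 1/8

F_att = 1·(g−p) = 1·(-5,16) = (-5.0000,16.0000)
o1: d²=26 ≤ ρ²=58; F_rep = 16·(-1,5)/26² = (-0.0237,0.1183)
o2: d²=34 ≤ ρ²=58; F_rep = 16·(-5,-3)/34² = (-0.0692,-0.0415)
F = F_att + ΣF_rep = (-5.0929,16.0768)
Δp = p'−p = (-0.6366,2.0096); α = Δx/Fx = (-248741/390728) / (-248741/48841) = 1/8
check: Δy/Fy = (98151/48841) / (785208/48841) = 1/8 ✓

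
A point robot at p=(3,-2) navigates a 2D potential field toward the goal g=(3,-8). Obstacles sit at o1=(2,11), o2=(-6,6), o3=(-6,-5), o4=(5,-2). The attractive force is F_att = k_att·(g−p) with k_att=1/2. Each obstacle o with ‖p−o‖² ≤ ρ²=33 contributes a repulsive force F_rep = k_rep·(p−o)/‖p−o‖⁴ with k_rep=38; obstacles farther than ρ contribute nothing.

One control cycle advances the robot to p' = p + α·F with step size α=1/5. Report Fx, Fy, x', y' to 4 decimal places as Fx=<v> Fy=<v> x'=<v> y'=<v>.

Fx=-4.7500 Fy=-3.0000 x'=2.0500 y'=-2.6000

F_att = 1/2·(g−p) = 1/2·(0,-6) = (0.0000,-3.0000)
o1: d²=170 > ρ²=33 → inactive
o2: d²=145 > ρ²=33 → inactive
o3: d²=90 > ρ²=33 → inactive
o4: d²=4 ≤ ρ²=33; F_rep = 38·(-2,0)/4² = (-4.7500,0.0000)
F = F_att + ΣF_rep = (-4.7500,-3.0000)
p' = p + 1/5·F = (2.0500,-2.6000)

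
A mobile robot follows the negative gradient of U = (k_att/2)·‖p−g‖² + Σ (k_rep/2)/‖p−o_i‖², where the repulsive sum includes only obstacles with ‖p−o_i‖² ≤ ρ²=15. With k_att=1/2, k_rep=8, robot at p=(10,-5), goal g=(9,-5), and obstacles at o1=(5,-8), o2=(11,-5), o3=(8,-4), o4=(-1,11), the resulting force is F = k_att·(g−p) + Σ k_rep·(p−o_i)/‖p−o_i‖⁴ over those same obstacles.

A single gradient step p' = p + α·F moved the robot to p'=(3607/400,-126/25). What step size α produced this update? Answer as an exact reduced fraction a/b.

F_att = 1/2·(g−p) = 1/2·(-1,0) = (-0.5000,0.0000)
o1: d²=34 > ρ²=15 → inactive
o2: d²=1 ≤ ρ²=15; F_rep = 8·(-1,0)/1² = (-8.0000,0.0000)
o3: d²=5 ≤ ρ²=15; F_rep = 8·(2,-1)/5² = (0.6400,-0.3200)
o4: d²=377 > ρ²=15 → inactive
F = F_att + ΣF_rep = (-7.8600,-0.3200)
Δp = p'−p = (-0.9825,-0.0400); α = Δx/Fx = (-393/400) / (-393/50) = 1/8
check: Δy/Fy = (-1/25) / (-8/25) = 1/8 ✓

α = 1/8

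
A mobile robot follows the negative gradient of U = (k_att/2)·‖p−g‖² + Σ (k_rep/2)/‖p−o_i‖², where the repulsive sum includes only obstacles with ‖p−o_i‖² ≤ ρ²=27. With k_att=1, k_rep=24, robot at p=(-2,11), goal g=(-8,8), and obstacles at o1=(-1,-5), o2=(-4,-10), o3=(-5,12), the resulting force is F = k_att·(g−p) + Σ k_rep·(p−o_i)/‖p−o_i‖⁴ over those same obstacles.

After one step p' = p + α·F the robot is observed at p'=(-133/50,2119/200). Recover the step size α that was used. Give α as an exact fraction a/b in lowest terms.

F_att = 1·(g−p) = 1·(-6,-3) = (-6.0000,-3.0000)
o1: d²=257 > ρ²=27 → inactive
o2: d²=445 > ρ²=27 → inactive
o3: d²=10 ≤ ρ²=27; F_rep = 24·(3,-1)/10² = (0.7200,-0.2400)
F = F_att + ΣF_rep = (-5.2800,-3.2400)
Δp = p'−p = (-0.6600,-0.4050); α = Δx/Fx = (-33/50) / (-132/25) = 1/8
check: Δy/Fy = (-81/200) / (-81/25) = 1/8 ✓

α = 1/8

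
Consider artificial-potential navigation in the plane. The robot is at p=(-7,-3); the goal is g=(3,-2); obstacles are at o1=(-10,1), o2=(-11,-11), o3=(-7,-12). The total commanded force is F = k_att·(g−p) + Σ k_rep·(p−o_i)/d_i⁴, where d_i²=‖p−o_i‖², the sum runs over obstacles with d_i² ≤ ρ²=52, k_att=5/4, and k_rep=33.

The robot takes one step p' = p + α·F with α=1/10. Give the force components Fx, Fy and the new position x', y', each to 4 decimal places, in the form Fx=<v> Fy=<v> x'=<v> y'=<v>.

F_att = 5/4·(g−p) = 5/4·(10,1) = (12.5000,1.2500)
o1: d²=25 ≤ ρ²=52; F_rep = 33·(3,-4)/25² = (0.1584,-0.2112)
o2: d²=80 > ρ²=52 → inactive
o3: d²=81 > ρ²=52 → inactive
F = F_att + ΣF_rep = (12.6584,1.0388)
p' = p + 1/10·F = (-5.7342,-2.8961)

Fx=12.6584 Fy=1.0388 x'=-5.7342 y'=-2.8961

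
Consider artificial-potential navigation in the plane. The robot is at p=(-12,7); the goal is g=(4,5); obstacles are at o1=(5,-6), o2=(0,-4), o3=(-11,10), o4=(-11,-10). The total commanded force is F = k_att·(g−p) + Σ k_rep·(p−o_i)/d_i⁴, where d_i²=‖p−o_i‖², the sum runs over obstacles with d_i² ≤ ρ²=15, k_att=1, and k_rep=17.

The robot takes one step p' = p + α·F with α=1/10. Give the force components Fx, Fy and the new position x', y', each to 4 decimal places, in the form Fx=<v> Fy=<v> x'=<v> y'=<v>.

F_att = 1·(g−p) = 1·(16,-2) = (16.0000,-2.0000)
o1: d²=458 > ρ²=15 → inactive
o2: d²=265 > ρ²=15 → inactive
o3: d²=10 ≤ ρ²=15; F_rep = 17·(-1,-3)/10² = (-0.1700,-0.5100)
o4: d²=290 > ρ²=15 → inactive
F = F_att + ΣF_rep = (15.8300,-2.5100)
p' = p + 1/10·F = (-10.4170,6.7490)

Fx=15.8300 Fy=-2.5100 x'=-10.4170 y'=6.7490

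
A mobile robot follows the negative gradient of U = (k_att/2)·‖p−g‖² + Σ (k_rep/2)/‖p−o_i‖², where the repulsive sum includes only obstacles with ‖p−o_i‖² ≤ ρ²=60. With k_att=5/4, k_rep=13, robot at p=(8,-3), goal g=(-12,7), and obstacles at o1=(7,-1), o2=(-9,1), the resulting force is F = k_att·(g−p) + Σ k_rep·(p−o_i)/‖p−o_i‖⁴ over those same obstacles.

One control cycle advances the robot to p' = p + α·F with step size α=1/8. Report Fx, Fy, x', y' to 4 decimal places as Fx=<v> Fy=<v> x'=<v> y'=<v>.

Fx=-24.4800 Fy=11.4600 x'=4.9400 y'=-1.5675

F_att = 5/4·(g−p) = 5/4·(-20,10) = (-25.0000,12.5000)
o1: d²=5 ≤ ρ²=60; F_rep = 13·(1,-2)/5² = (0.5200,-1.0400)
o2: d²=305 > ρ²=60 → inactive
F = F_att + ΣF_rep = (-24.4800,11.4600)
p' = p + 1/8·F = (4.9400,-1.5675)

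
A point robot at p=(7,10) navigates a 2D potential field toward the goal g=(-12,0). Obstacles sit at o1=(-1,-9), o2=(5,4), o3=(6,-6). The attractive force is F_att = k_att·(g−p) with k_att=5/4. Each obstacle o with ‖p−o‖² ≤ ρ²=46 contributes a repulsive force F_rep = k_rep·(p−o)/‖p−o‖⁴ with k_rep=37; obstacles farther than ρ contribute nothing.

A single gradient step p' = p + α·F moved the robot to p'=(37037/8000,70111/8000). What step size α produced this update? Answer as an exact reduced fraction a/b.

F_att = 5/4·(g−p) = 5/4·(-19,-10) = (-23.7500,-12.5000)
o1: d²=425 > ρ²=46 → inactive
o2: d²=40 ≤ ρ²=46; F_rep = 37·(2,6)/40² = (0.0462,0.1388)
o3: d²=257 > ρ²=46 → inactive
F = F_att + ΣF_rep = (-23.7037,-12.3613)
Δp = p'−p = (-2.3704,-1.2361); α = Δx/Fx = (-18963/8000) / (-18963/800) = 1/10
check: Δy/Fy = (-9889/8000) / (-9889/800) = 1/10 ✓

α = 1/10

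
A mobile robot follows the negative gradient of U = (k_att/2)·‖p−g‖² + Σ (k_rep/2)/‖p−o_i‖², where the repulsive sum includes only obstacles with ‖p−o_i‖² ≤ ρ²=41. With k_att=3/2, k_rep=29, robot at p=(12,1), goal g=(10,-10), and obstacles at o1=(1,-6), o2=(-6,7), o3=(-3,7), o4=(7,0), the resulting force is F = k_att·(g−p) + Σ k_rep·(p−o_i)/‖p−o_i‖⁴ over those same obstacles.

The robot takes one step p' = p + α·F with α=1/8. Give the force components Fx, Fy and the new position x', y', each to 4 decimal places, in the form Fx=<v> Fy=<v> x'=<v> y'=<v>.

F_att = 3/2·(g−p) = 3/2·(-2,-11) = (-3.0000,-16.5000)
o1: d²=170 > ρ²=41 → inactive
o2: d²=360 > ρ²=41 → inactive
o3: d²=261 > ρ²=41 → inactive
o4: d²=26 ≤ ρ²=41; F_rep = 29·(5,1)/26² = (0.2145,0.0429)
F = F_att + ΣF_rep = (-2.7855,-16.4571)
p' = p + 1/8·F = (11.6518,-1.0571)

Fx=-2.7855 Fy=-16.4571 x'=11.6518 y'=-1.0571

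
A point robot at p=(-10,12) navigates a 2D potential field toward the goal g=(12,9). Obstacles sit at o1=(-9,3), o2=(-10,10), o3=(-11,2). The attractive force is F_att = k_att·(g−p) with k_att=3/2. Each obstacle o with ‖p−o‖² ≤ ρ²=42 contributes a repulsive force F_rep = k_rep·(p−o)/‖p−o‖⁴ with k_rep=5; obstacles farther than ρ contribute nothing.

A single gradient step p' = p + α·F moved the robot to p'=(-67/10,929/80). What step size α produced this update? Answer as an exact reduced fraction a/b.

F_att = 3/2·(g−p) = 3/2·(22,-3) = (33.0000,-4.5000)
o1: d²=82 > ρ²=42 → inactive
o2: d²=4 ≤ ρ²=42; F_rep = 5·(0,2)/4² = (0.0000,0.6250)
o3: d²=101 > ρ²=42 → inactive
F = F_att + ΣF_rep = (33.0000,-3.8750)
Δp = p'−p = (3.3000,-0.3875); α = Δx/Fx = (33/10) / (33) = 1/10
check: Δy/Fy = (-31/80) / (-31/8) = 1/10 ✓

α = 1/10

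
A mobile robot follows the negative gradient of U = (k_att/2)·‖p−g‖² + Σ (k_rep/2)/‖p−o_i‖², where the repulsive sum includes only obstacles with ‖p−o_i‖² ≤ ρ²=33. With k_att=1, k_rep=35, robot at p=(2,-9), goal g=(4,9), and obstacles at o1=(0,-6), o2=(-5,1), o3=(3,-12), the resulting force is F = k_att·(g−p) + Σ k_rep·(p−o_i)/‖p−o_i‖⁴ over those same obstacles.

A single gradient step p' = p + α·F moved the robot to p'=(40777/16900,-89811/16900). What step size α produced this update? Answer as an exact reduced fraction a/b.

F_att = 1·(g−p) = 1·(2,18) = (2.0000,18.0000)
o1: d²=13 ≤ ρ²=33; F_rep = 35·(2,-3)/13² = (0.4142,-0.6213)
o2: d²=149 > ρ²=33 → inactive
o3: d²=10 ≤ ρ²=33; F_rep = 35·(-1,3)/10² = (-0.3500,1.0500)
F = F_att + ΣF_rep = (2.0642,18.4287)
Δp = p'−p = (0.4128,3.6857); α = Δx/Fx = (6977/16900) / (6977/3380) = 1/5
check: Δy/Fy = (62289/16900) / (62289/3380) = 1/5 ✓

α = 1/5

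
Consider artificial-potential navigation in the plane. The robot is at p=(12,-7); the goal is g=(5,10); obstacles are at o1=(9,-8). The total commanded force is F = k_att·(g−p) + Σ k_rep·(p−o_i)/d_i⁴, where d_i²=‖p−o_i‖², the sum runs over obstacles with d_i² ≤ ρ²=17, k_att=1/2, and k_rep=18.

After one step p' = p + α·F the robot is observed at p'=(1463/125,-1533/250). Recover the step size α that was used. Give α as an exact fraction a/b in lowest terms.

α = 1/10

F_att = 1/2·(g−p) = 1/2·(-7,17) = (-3.5000,8.5000)
o1: d²=10 ≤ ρ²=17; F_rep = 18·(3,1)/10² = (0.5400,0.1800)
F = F_att + ΣF_rep = (-2.9600,8.6800)
Δp = p'−p = (-0.2960,0.8680); α = Δx/Fx = (-37/125) / (-74/25) = 1/10
check: Δy/Fy = (217/250) / (217/25) = 1/10 ✓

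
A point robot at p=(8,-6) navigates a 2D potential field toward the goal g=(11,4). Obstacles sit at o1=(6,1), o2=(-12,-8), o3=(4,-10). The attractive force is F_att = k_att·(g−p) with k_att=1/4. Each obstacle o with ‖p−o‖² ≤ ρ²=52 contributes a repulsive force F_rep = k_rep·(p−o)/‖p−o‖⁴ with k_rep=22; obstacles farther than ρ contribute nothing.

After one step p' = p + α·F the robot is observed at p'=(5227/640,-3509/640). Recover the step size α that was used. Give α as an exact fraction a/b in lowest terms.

α = 1/5

F_att = 1/4·(g−p) = 1/4·(3,10) = (0.7500,2.5000)
o1: d²=53 > ρ²=52 → inactive
o2: d²=404 > ρ²=52 → inactive
o3: d²=32 ≤ ρ²=52; F_rep = 22·(4,4)/32² = (0.0859,0.0859)
F = F_att + ΣF_rep = (0.8359,2.5859)
Δp = p'−p = (0.1672,0.5172); α = Δx/Fx = (107/640) / (107/128) = 1/5
check: Δy/Fy = (331/640) / (331/128) = 1/5 ✓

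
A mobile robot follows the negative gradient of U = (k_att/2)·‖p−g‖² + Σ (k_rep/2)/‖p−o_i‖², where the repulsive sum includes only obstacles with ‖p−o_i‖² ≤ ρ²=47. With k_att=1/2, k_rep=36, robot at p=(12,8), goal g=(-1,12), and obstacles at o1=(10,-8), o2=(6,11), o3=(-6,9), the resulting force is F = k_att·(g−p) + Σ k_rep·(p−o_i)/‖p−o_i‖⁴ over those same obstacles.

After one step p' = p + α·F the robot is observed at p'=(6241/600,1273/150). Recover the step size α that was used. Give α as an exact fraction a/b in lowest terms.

α = 1/4

F_att = 1/2·(g−p) = 1/2·(-13,4) = (-6.5000,2.0000)
o1: d²=260 > ρ²=47 → inactive
o2: d²=45 ≤ ρ²=47; F_rep = 36·(6,-3)/45² = (0.1067,-0.0533)
o3: d²=325 > ρ²=47 → inactive
F = F_att + ΣF_rep = (-6.3933,1.9467)
Δp = p'−p = (-1.5983,0.4867); α = Δx/Fx = (-959/600) / (-959/150) = 1/4
check: Δy/Fy = (73/150) / (146/75) = 1/4 ✓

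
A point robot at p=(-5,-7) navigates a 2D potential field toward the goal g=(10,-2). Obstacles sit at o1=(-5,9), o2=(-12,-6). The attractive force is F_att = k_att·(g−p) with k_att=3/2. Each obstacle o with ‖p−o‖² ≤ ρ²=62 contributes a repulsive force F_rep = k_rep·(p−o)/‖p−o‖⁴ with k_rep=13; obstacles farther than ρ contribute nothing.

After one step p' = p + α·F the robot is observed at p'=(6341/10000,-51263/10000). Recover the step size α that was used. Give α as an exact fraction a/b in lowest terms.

F_att = 3/2·(g−p) = 3/2·(15,5) = (22.5000,7.5000)
o1: d²=256 > ρ²=62 → inactive
o2: d²=50 ≤ ρ²=62; F_rep = 13·(7,-1)/50² = (0.0364,-0.0052)
F = F_att + ΣF_rep = (22.5364,7.4948)
Δp = p'−p = (5.6341,1.8737); α = Δx/Fx = (56341/10000) / (56341/2500) = 1/4
check: Δy/Fy = (18737/10000) / (18737/2500) = 1/4 ✓

α = 1/4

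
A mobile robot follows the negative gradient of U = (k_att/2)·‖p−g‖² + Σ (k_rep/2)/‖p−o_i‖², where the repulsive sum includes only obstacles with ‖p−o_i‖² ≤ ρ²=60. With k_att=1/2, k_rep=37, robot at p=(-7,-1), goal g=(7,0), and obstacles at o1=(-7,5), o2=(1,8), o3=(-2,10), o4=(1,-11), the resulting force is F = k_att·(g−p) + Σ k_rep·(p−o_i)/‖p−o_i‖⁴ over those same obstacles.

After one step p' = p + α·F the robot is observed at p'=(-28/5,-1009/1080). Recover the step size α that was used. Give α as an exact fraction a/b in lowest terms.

F_att = 1/2·(g−p) = 1/2·(14,1) = (7.0000,0.5000)
o1: d²=36 ≤ ρ²=60; F_rep = 37·(0,-6)/36² = (0.0000,-0.1713)
o2: d²=145 > ρ²=60 → inactive
o3: d²=146 > ρ²=60 → inactive
o4: d²=164 > ρ²=60 → inactive
F = F_att + ΣF_rep = (7.0000,0.3287)
Δp = p'−p = (1.4000,0.0657); α = Δx/Fx = (7/5) / (7) = 1/5
check: Δy/Fy = (71/1080) / (71/216) = 1/5 ✓

α = 1/5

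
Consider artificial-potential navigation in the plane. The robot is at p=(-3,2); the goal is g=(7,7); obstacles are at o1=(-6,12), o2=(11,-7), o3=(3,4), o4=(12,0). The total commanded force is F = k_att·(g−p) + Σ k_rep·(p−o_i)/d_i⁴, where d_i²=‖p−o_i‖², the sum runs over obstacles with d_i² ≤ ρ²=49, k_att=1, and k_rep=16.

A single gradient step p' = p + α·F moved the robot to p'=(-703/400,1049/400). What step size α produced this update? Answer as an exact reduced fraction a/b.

F_att = 1·(g−p) = 1·(10,5) = (10.0000,5.0000)
o1: d²=109 > ρ²=49 → inactive
o2: d²=277 > ρ²=49 → inactive
o3: d²=40 ≤ ρ²=49; F_rep = 16·(-6,-2)/40² = (-0.0600,-0.0200)
o4: d²=229 > ρ²=49 → inactive
F = F_att + ΣF_rep = (9.9400,4.9800)
Δp = p'−p = (1.2425,0.6225); α = Δx/Fx = (497/400) / (497/50) = 1/8
check: Δy/Fy = (249/400) / (249/50) = 1/8 ✓

α = 1/8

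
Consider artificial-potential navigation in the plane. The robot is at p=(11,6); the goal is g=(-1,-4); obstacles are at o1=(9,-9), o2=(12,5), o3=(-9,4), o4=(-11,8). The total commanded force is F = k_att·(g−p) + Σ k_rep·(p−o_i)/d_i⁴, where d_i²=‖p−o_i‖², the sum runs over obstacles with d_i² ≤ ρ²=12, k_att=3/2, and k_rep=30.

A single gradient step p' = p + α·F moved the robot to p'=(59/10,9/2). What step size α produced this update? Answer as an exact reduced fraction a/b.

α = 1/5

F_att = 3/2·(g−p) = 3/2·(-12,-10) = (-18.0000,-15.0000)
o1: d²=229 > ρ²=12 → inactive
o2: d²=2 ≤ ρ²=12; F_rep = 30·(-1,1)/2² = (-7.5000,7.5000)
o3: d²=404 > ρ²=12 → inactive
o4: d²=488 > ρ²=12 → inactive
F = F_att + ΣF_rep = (-25.5000,-7.5000)
Δp = p'−p = (-5.1000,-1.5000); α = Δx/Fx = (-51/10) / (-51/2) = 1/5
check: Δy/Fy = (-3/2) / (-15/2) = 1/5 ✓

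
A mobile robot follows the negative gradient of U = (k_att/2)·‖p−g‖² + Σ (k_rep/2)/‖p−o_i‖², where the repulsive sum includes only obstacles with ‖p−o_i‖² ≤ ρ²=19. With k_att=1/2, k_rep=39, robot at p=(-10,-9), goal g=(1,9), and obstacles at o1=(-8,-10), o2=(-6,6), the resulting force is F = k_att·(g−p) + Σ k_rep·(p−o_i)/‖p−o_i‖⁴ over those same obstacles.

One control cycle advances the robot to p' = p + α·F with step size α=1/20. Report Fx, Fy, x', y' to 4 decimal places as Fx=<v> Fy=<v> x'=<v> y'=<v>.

F_att = 1/2·(g−p) = 1/2·(11,18) = (5.5000,9.0000)
o1: d²=5 ≤ ρ²=19; F_rep = 39·(-2,1)/5² = (-3.1200,1.5600)
o2: d²=241 > ρ²=19 → inactive
F = F_att + ΣF_rep = (2.3800,10.5600)
p' = p + 1/20·F = (-9.8810,-8.4720)

Fx=2.3800 Fy=10.5600 x'=-9.8810 y'=-8.4720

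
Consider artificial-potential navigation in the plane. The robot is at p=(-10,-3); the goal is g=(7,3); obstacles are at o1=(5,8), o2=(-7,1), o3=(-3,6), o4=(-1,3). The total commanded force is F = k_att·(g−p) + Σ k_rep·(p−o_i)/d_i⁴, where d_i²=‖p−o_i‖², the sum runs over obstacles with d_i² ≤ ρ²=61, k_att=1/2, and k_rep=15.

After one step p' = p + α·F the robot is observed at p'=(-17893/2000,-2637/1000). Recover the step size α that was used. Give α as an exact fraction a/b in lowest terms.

α = 1/8

F_att = 1/2·(g−p) = 1/2·(17,6) = (8.5000,3.0000)
o1: d²=346 > ρ²=61 → inactive
o2: d²=25 ≤ ρ²=61; F_rep = 15·(-3,-4)/25² = (-0.0720,-0.0960)
o3: d²=130 > ρ²=61 → inactive
o4: d²=117 > ρ²=61 → inactive
F = F_att + ΣF_rep = (8.4280,2.9040)
Δp = p'−p = (1.0535,0.3630); α = Δx/Fx = (2107/2000) / (2107/250) = 1/8
check: Δy/Fy = (363/1000) / (363/125) = 1/8 ✓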